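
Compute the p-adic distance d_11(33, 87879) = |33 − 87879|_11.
d_11(33, 87879) = 1/14641

Step 1 — x − y = 33 − 87879 = -87846. Step 2 — v_11(-87846) = 4 (factor: -87846 = −(11^4 · 6); the sign does not affect v_p). Step 3 — |x − y|_11 = 11^{-4} = 1/14641.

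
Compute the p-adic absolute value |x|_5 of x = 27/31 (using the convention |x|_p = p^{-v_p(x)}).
|27/31|_5 = 1

Step 1 — compute v_5(x) by factoring powers of 5 out of the numerator and denominator: v_5(27/31) = 0. Step 2 — apply |x|_p = p^{-v_p(x)} = 5^{0} = 1.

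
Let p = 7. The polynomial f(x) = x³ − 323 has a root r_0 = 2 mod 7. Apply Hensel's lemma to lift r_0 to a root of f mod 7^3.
r_2 = 16 (mod 343)

Hensel: r_{i+1} = r_i − f(r_i)/f′(r_i) mod 7^{i+2}, where f′(x) = 3x². Iterate:
  r_0 = 2 (mod 7)
  r_1 = 16 (mod 49)
  r_2 = 16 (mod 343)
Final: r = 16 with f(r) ≡ 0 mod 7^3.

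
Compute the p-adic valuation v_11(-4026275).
v_11(-4026275) = 5

v_11(n) is the largest exponent k such that 11^k divides n. Factor out: -4026275 = -11^5 · 25. (Sign doesn't affect v_p.) So v_11(-4026275) = 5.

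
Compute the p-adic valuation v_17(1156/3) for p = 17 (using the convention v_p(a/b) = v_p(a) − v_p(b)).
v_17(1156/3) = 2

Factor powers of 17 from the numerator and denominator of the reduced fraction: 1156 = 17^2 · 4 and 3 = 17^0 · 3. Apply v_p(a/b) = v_p(a) − v_p(b): v_17(1156/3) = 2 − 0 = 2.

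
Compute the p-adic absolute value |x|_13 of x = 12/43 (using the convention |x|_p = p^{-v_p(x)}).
|12/43|_13 = 1

Step 1 — compute v_13(x) by factoring powers of 13 out of the numerator and denominator: v_13(12/43) = 0. Step 2 — apply |x|_p = p^{-v_p(x)} = 13^{0} = 1.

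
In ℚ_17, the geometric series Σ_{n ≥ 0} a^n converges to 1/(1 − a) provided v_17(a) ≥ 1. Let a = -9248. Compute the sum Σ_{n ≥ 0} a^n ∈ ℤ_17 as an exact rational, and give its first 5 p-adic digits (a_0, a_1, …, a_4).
Σ a^n = 1/(1 − a) = 1/9249;  first 5 digits = (1, 0, 2, 15, 3)

v_17(a) = 2 ≥ 1, so the series converges in ℤ_17 to 1/(1 − a) = 1/(1 − (-9248)) = 1/9249. Expand this rational in ℤ_17: compute digits iteratively via d_i = x_i mod 17, x_{i+1} = (x_i − d_i)/17. The first 5 digits are (1, 0, 2, 15, 3).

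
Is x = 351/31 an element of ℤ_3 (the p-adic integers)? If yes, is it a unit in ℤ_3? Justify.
x ∈ ℤ_3 but not a unit; v_3(x) = 3 > 0

ℤ_3 = {x ∈ ℚ_3 : v_3(x) ≥ 0} and ℤ_3^× = {x ∈ ℤ_3 : v_3(x) = 0}. Here v_3(351/31) = v_3(num) − v_3(den) = 3; compare against these criteria.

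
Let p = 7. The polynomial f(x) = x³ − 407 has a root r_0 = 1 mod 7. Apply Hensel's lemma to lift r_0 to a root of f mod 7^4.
r_3 = 2325 (mod 2401)

Hensel: r_{i+1} = r_i − f(r_i)/f′(r_i) mod 7^{i+2}, where f′(x) = 3x². Iterate:
  r_0 = 1 (mod 7)
  r_1 = 22 (mod 49)
  r_2 = 267 (mod 343)
  r_3 = 2325 (mod 2401)
Final: r = 2325 with f(r) ≡ 0 mod 7^4.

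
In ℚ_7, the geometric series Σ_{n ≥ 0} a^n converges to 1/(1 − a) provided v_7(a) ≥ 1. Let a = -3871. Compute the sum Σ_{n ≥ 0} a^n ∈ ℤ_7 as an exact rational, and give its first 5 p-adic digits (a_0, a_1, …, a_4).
Σ a^n = 1/(1 − a) = 1/3872;  first 5 digits = (1, 0, 5, 2, 2)

v_7(a) = 2 ≥ 1, so the series converges in ℤ_7 to 1/(1 − a) = 1/(1 − (-3871)) = 1/3872. Expand this rational in ℤ_7: compute digits iteratively via d_i = x_i mod 7, x_{i+1} = (x_i − d_i)/7. The first 5 digits are (1, 0, 5, 2, 2).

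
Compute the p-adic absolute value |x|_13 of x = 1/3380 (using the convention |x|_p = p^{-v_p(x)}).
|1/3380|_13 = 169

Step 1 — compute v_13(x) by factoring powers of 13 out of the numerator and denominator: v_13(1/3380) = -2. Step 2 — apply |x|_p = p^{-v_p(x)} = 13^{2} = 169.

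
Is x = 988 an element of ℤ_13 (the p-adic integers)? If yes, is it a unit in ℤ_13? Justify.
x ∈ ℤ_13 but not a unit; v_13(x) = 1 > 0

ℤ_13 = {x ∈ ℚ_13 : v_13(x) ≥ 0} and ℤ_13^× = {x ∈ ℤ_13 : v_13(x) = 0}. Here v_13(988) = v_13(num) − v_13(den) = 1; compare against these criteria.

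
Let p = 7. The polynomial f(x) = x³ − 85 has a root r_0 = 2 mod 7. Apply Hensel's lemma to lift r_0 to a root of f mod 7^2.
r_1 = 37 (mod 49)

Hensel: r_{i+1} = r_i − f(r_i)/f′(r_i) mod 7^{i+2}, where f′(x) = 3x². Iterate:
  r_0 = 2 (mod 7)
  r_1 = 37 (mod 49)
Final: r = 37 with f(r) ≡ 0 mod 7^2.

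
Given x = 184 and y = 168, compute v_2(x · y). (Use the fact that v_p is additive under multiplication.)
v_2(30912) = 6

v_p(x) = 3 (factor: 184 = 2^3 · 23); v_p(y) = 3 (factor: 168 = 2^3 · 21). Additivity: v_p(xy) = v_p(x) + v_p(y) = 3 + 3 = 6. (Direct check: xy = 30912 = 2^6 · (483).)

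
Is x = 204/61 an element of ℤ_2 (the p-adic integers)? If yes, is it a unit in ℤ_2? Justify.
x ∈ ℤ_2 but not a unit; v_2(x) = 2 > 0

ℤ_2 = {x ∈ ℚ_2 : v_2(x) ≥ 0} and ℤ_2^× = {x ∈ ℤ_2 : v_2(x) = 0}. Here v_2(204/61) = v_2(num) − v_2(den) = 2; compare against these criteria.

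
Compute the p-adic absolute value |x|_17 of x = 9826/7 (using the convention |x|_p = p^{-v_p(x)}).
|9826/7|_17 = 1/4913

Step 1 — compute v_17(x) by factoring powers of 17 out of the numerator and denominator: v_17(9826/7) = 3. Step 2 — apply |x|_p = p^{-v_p(x)} = 17^{-3} = 1/4913.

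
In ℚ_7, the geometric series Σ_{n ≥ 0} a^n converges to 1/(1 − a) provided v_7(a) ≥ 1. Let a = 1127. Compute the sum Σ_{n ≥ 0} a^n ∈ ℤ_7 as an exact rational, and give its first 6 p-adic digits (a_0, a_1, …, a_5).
Σ a^n = 1/(1 − a) = -1/1126;  first 6 digits = (1, 0, 2, 3, 4, 5)

v_7(a) = 2 ≥ 1, so the series converges in ℤ_7 to 1/(1 − a) = 1/(1 − 1127) = -1/1126. Expand this rational in ℤ_7: compute digits iteratively via d_i = x_i mod 7, x_{i+1} = (x_i − d_i)/7. The first 6 digits are (1, 0, 2, 3, 4, 5).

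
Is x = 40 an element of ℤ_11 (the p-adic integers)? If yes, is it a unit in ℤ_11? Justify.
x ∈ ℤ_11^× (unit); v_11(x) = 0

ℤ_11 = {x ∈ ℚ_11 : v_11(x) ≥ 0} and ℤ_11^× = {x ∈ ℤ_11 : v_11(x) = 0}. Here v_11(40) = v_11(num) − v_11(den) = 0; compare against these criteria.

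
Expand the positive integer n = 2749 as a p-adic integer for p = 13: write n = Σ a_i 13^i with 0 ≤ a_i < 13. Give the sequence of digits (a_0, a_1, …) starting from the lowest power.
(a_0, a_1, …) = (6, 3, 3, 1)

Repeated division by 13 gives the digits low-to-high: 2749 = 6 + 3·13^1 + 3·13^2 + 1·13^3. Digit sequence: (6, 3, 3, 1).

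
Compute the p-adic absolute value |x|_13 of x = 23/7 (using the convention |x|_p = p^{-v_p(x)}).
|23/7|_13 = 1

Step 1 — compute v_13(x) by factoring powers of 13 out of the numerator and denominator: v_13(23/7) = 0. Step 2 — apply |x|_p = p^{-v_p(x)} = 13^{0} = 1.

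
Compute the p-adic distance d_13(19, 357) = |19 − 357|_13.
d_13(19, 357) = 1/169

Step 1 — x − y = 19 − 357 = -338. Step 2 — v_13(-338) = 2 (factor: -338 = −(13^2 · 2); the sign does not affect v_p). Step 3 — |x − y|_13 = 13^{-2} = 1/169.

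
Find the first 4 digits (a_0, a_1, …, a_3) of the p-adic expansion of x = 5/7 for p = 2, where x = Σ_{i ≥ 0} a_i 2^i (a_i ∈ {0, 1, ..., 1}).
(a_0, …, a_3) = (1, 1, 0, 0)

v_2(5/7) = 0 (numerator and denominator both coprime to 2), so x ∈ ℤ_2^×. Compute digits iteratively via a_i = x_i mod 2, x_{i+1} = (x_i − a_i)/2, with x_0 = x:
  x_0 = 5/7;  a_0 = 1;  x_1 = (x_0 − 1)/2 = -1/7
  x_1 = -1/7;  a_1 = 1;  x_2 = (x_1 − 1)/2 = -4/7
  x_2 = -4/7;  a_2 = 0;  x_3 = (x_2 − 0)/2 = -2/7
  x_3 = -2/7;  a_3 = 0;  x_4 = (x_3 − 0)/2 = -1/7
Digits: (1, 1, 0, 0).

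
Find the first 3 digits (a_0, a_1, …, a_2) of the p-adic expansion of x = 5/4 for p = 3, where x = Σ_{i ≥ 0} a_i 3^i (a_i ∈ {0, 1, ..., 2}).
(a_0, …, a_2) = (2, 2, 0)

v_3(5/4) = 0 (numerator and denominator both coprime to 3), so x ∈ ℤ_3^×. Compute digits iteratively via a_i = x_i mod 3, x_{i+1} = (x_i − a_i)/3, with x_0 = x:
  x_0 = 5/4;  a_0 = 2;  x_1 = (x_0 − 2)/3 = -1/4
  x_1 = -1/4;  a_1 = 2;  x_2 = (x_1 − 2)/3 = -3/4
  x_2 = -3/4;  a_2 = 0;  x_3 = (x_2 − 0)/3 = -1/4
Digits: (2, 2, 0).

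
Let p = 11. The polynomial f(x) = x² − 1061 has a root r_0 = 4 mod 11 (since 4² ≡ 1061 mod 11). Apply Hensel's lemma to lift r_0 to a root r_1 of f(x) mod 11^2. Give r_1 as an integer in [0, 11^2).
r_1 = 59 (mod 121)

Hensel's recurrence: r_{i+1} = r_i − f(r_i)·(f′(r_i))^{-1} mod 11^{i+2}, with f′(x) = 2x. Iterate:
  r_0 = 4 (mod 11)
  r_1 = 59 (mod 121)
Final: r_1 = 59, and one checks f(r_1) ≡ 0 mod 11^2.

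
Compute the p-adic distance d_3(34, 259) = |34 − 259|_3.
d_3(34, 259) = 1/9

Step 1 — x − y = 34 − 259 = -225. Step 2 — v_3(-225) = 2 (factor: -225 = −(3^2 · 25); the sign does not affect v_p). Step 3 — |x − y|_3 = 3^{-2} = 1/9.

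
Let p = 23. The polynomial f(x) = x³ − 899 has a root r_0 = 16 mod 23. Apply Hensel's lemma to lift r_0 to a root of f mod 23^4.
r_3 = 237123 (mod 279841)

Hensel: r_{i+1} = r_i − f(r_i)/f′(r_i) mod 23^{i+2}, where f′(x) = 3x². Iterate:
  r_0 = 16 (mod 23)
  r_1 = 131 (mod 529)
  r_2 = 5950 (mod 12167)
  r_3 = 237123 (mod 279841)
Final: r = 237123 with f(r) ≡ 0 mod 23^4.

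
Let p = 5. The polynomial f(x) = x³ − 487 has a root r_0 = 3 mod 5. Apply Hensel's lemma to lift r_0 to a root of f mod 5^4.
r_3 = 558 (mod 625)

Hensel: r_{i+1} = r_i − f(r_i)/f′(r_i) mod 5^{i+2}, where f′(x) = 3x². Iterate:
  r_0 = 3 (mod 5)
  r_1 = 8 (mod 25)
  r_2 = 58 (mod 125)
  r_3 = 558 (mod 625)
Final: r = 558 with f(r) ≡ 0 mod 5^4.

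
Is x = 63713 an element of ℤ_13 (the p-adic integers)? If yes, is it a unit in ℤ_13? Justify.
x ∈ ℤ_13 but not a unit; v_13(x) = 3 > 0

ℤ_13 = {x ∈ ℚ_13 : v_13(x) ≥ 0} and ℤ_13^× = {x ∈ ℤ_13 : v_13(x) = 0}. Here v_13(63713) = v_13(num) − v_13(den) = 3; compare against these criteria.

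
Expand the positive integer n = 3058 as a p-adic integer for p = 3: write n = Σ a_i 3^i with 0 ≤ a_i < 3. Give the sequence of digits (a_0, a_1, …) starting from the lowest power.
(a_0, a_1, …) = (1, 2, 0, 2, 1, 0, 1, 1)

Repeated division by 3 gives the digits low-to-high: 3058 = 1 + 2·3^1 + 2·3^3 + 1·3^4 + 1·3^6 + 1·3^7. Digit sequence: (1, 2, 0, 2, 1, 0, 1, 1).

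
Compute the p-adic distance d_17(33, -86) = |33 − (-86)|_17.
d_17(33, -86) = 1/17

Step 1 — x − y = 33 − (-86) = 119. Step 2 — v_17(119) = 1 (factor: 119 = (17^1 · 7); the sign does not affect v_p). Step 3 — |x − y|_17 = 17^{-1} = 1/17.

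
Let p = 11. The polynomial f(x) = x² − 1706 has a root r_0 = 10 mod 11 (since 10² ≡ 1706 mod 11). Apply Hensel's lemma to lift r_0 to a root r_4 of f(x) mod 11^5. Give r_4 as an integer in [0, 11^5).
r_4 = 33934 (mod 161051)

Hensel's recurrence: r_{i+1} = r_i − f(r_i)·(f′(r_i))^{-1} mod 11^{i+2}, with f′(x) = 2x. Iterate:
  r_0 = 10 (mod 11)
  r_1 = 54 (mod 121)
  r_2 = 659 (mod 1331)
  r_3 = 4652 (mod 14641)
  r_4 = 33934 (mod 161051)
Final: r_4 = 33934, and one checks f(r_4) ≡ 0 mod 11^5.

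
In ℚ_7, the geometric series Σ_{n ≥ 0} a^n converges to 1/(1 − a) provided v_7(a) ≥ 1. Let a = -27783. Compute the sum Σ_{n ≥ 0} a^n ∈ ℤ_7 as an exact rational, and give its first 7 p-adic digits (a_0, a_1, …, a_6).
Σ a^n = 1/(1 − a) = 1/27784;  first 7 digits = (1, 0, 0, 3, 2, 5, 1)

v_7(a) = 3 ≥ 1, so the series converges in ℤ_7 to 1/(1 − a) = 1/(1 − (-27783)) = 1/27784. Expand this rational in ℤ_7: compute digits iteratively via d_i = x_i mod 7, x_{i+1} = (x_i − d_i)/7. The first 7 digits are (1, 0, 0, 3, 2, 5, 1).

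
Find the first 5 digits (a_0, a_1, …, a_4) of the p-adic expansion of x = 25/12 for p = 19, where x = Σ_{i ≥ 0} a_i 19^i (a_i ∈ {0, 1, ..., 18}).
(a_0, …, a_4) = (10, 17, 7, 17, 7)

v_19(25/12) = 0 (numerator and denominator both coprime to 19), so x ∈ ℤ_19^×. Compute digits iteratively via a_i = x_i mod 19, x_{i+1} = (x_i − a_i)/19, with x_0 = x:
  x_0 = 25/12;  a_0 = 10;  x_1 = (x_0 − 10)/19 = -5/12
  x_1 = -5/12;  a_1 = 17;  x_2 = (x_1 − 17)/19 = -11/12
  x_2 = -11/12;  a_2 = 7;  x_3 = (x_2 − 7)/19 = -5/12
  x_3 = -5/12;  a_3 = 17;  x_4 = (x_3 − 17)/19 = -11/12
  x_4 = -11/12;  a_4 = 7;  x_5 = (x_4 − 7)/19 = -5/12
Digits: (10, 17, 7, 17, 7).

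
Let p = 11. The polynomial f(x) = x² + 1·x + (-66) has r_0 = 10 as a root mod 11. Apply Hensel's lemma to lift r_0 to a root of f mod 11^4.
r_3 = 296 (mod 14641)

Hensel: r_{i+1} = r_i − f(r_i)·(f′(r_i))^{-1} mod 11^{i+2}, f′(x) = 2x + 1. Iterate:
  r_0 = 10 (mod 11)
  r_1 = 54 (mod 121)
  r_2 = 296 (mod 1331)
  r_3 = 296 (mod 14641)
Final: r = 296 satisfies f(r) ≡ 0 mod 11^4.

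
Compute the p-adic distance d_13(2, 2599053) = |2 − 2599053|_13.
d_13(2, 2599053) = 1/371293

Step 1 — x − y = 2 − 2599053 = -2599051. Step 2 — v_13(-2599051) = 5 (factor: -2599051 = −(13^5 · 7); the sign does not affect v_p). Step 3 — |x − y|_13 = 13^{-5} = 1/371293.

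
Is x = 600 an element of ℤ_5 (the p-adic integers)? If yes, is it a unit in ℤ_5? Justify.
x ∈ ℤ_5 but not a unit; v_5(x) = 2 > 0

ℤ_5 = {x ∈ ℚ_5 : v_5(x) ≥ 0} and ℤ_5^× = {x ∈ ℤ_5 : v_5(x) = 0}. Here v_5(600) = v_5(num) − v_5(den) = 2; compare against these criteria.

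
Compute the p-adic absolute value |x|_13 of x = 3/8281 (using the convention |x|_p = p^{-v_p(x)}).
|3/8281|_13 = 169

Step 1 — compute v_13(x) by factoring powers of 13 out of the numerator and denominator: v_13(3/8281) = -2. Step 2 — apply |x|_p = p^{-v_p(x)} = 13^{2} = 169.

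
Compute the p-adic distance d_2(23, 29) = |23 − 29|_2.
d_2(23, 29) = 1/2

Step 1 — x − y = 23 − 29 = -6. Step 2 — v_2(-6) = 1 (factor: -6 = −(2^1 · 3); the sign does not affect v_p). Step 3 — |x − y|_2 = 2^{-1} = 1/2.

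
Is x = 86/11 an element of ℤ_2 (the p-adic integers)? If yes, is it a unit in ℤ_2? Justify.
x ∈ ℤ_2 but not a unit; v_2(x) = 1 > 0

ℤ_2 = {x ∈ ℚ_2 : v_2(x) ≥ 0} and ℤ_2^× = {x ∈ ℤ_2 : v_2(x) = 0}. Here v_2(86/11) = v_2(num) − v_2(den) = 1; compare against these criteria.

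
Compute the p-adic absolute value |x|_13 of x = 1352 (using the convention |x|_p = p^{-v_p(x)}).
|1352|_13 = 1/169

Step 1 — compute v_13(x) by factoring powers of 13 out of the numerator and denominator: v_13(1352) = 2. Step 2 — apply |x|_p = p^{-v_p(x)} = 13^{-2} = 1/169.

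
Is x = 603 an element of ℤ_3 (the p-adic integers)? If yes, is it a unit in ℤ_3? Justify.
x ∈ ℤ_3 but not a unit; v_3(x) = 2 > 0

ℤ_3 = {x ∈ ℚ_3 : v_3(x) ≥ 0} and ℤ_3^× = {x ∈ ℤ_3 : v_3(x) = 0}. Here v_3(603) = v_3(num) − v_3(den) = 2; compare against these criteria.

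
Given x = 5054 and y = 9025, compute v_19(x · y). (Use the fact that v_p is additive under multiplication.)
v_19(45612350) = 4

v_p(x) = 2 (factor: 5054 = 19^2 · 14); v_p(y) = 2 (factor: 9025 = 19^2 · 25). Additivity: v_p(xy) = v_p(x) + v_p(y) = 2 + 2 = 4. (Direct check: xy = 45612350 = 19^4 · (350).)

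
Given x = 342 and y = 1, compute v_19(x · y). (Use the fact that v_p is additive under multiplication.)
v_19(342) = 1

v_p(x) = 1 (factor: 342 = 19^1 · 18); v_p(y) = 0 (factor: 1 = 19^0 · 1). Additivity: v_p(xy) = v_p(x) + v_p(y) = 1 + 0 = 1. (Direct check: xy = 342 = 19^1 · (18).)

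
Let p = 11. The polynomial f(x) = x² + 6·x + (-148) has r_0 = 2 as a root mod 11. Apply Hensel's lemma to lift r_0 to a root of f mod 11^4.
r_3 = 1201 (mod 14641)

Hensel: r_{i+1} = r_i − f(r_i)·(f′(r_i))^{-1} mod 11^{i+2}, f′(x) = 2x + 6. Iterate:
  r_0 = 2 (mod 11)
  r_1 = 112 (mod 121)
  r_2 = 1201 (mod 1331)
  r_3 = 1201 (mod 14641)
Final: r = 1201 satisfies f(r) ≡ 0 mod 11^4.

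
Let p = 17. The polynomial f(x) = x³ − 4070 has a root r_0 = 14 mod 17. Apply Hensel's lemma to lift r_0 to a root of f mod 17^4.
r_3 = 15637 (mod 83521)

Hensel: r_{i+1} = r_i − f(r_i)/f′(r_i) mod 17^{i+2}, where f′(x) = 3x². Iterate:
  r_0 = 14 (mod 17)
  r_1 = 31 (mod 289)
  r_2 = 898 (mod 4913)
  r_3 = 15637 (mod 83521)
Final: r = 15637 with f(r) ≡ 0 mod 17^4.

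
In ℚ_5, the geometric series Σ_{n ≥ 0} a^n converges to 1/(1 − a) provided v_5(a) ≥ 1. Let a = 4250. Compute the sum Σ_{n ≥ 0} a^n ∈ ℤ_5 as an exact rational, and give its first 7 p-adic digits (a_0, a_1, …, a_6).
Σ a^n = 1/(1 − a) = -1/4249;  first 7 digits = (1, 0, 0, 4, 1, 1, 1)

v_5(a) = 3 ≥ 1, so the series converges in ℤ_5 to 1/(1 − a) = 1/(1 − 4250) = -1/4249. Expand this rational in ℤ_5: compute digits iteratively via d_i = x_i mod 5, x_{i+1} = (x_i − d_i)/5. The first 7 digits are (1, 0, 0, 4, 1, 1, 1).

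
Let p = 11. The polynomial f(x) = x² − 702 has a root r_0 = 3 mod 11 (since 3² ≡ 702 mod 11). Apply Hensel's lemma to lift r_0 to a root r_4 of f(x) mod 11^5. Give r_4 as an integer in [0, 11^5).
r_4 = 97221 (mod 161051)

Hensel's recurrence: r_{i+1} = r_i − f(r_i)·(f′(r_i))^{-1} mod 11^{i+2}, with f′(x) = 2x. Iterate:
  r_0 = 3 (mod 11)
  r_1 = 58 (mod 121)
  r_2 = 58 (mod 1331)
  r_3 = 9375 (mod 14641)
  r_4 = 97221 (mod 161051)
Final: r_4 = 97221, and one checks f(r_4) ≡ 0 mod 11^5.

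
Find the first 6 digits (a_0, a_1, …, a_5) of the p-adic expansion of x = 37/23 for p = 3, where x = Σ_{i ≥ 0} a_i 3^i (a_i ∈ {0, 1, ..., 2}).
(a_0, …, a_5) = (2, 0, 1, 2, 0, 0)

v_3(37/23) = 0 (numerator and denominator both coprime to 3), so x ∈ ℤ_3^×. Compute digits iteratively via a_i = x_i mod 3, x_{i+1} = (x_i − a_i)/3, with x_0 = x:
  x_0 = 37/23;  a_0 = 2;  x_1 = (x_0 − 2)/3 = -3/23
  x_1 = -3/23;  a_1 = 0;  x_2 = (x_1 − 0)/3 = -1/23
  x_2 = -1/23;  a_2 = 1;  x_3 = (x_2 − 1)/3 = -8/23
  x_3 = -8/23;  a_3 = 2;  x_4 = (x_3 − 2)/3 = -18/23
  x_4 = -18/23;  a_4 = 0;  x_5 = (x_4 − 0)/3 = -6/23
  x_5 = -6/23;  a_5 = 0;  x_6 = (x_5 − 0)/3 = -2/23
Digits: (2, 0, 1, 2, 0, 0).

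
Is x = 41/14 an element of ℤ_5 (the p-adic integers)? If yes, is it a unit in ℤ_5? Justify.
x ∈ ℤ_5^× (unit); v_5(x) = 0

ℤ_5 = {x ∈ ℚ_5 : v_5(x) ≥ 0} and ℤ_5^× = {x ∈ ℤ_5 : v_5(x) = 0}. Here v_5(41/14) = v_5(num) − v_5(den) = 0; compare against these criteria.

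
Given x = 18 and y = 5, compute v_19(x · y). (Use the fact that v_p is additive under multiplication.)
v_19(90) = 0

v_p(x) = 0 (factor: 18 = 19^0 · 18); v_p(y) = 0 (factor: 5 = 19^0 · 5). Additivity: v_p(xy) = v_p(x) + v_p(y) = 0 + 0 = 0. (Direct check: xy = 90 = 19^0 · (90).)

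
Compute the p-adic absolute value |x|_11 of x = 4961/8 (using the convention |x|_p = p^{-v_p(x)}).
|4961/8|_11 = 1/121

Step 1 — compute v_11(x) by factoring powers of 11 out of the numerator and denominator: v_11(4961/8) = 2. Step 2 — apply |x|_p = p^{-v_p(x)} = 11^{-2} = 1/121.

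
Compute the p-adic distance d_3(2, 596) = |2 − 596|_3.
d_3(2, 596) = 1/27

Step 1 — x − y = 2 − 596 = -594. Step 2 — v_3(-594) = 3 (factor: -594 = −(3^3 · 22); the sign does not affect v_p). Step 3 — |x − y|_3 = 3^{-3} = 1/27.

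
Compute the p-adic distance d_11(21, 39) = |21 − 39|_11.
d_11(21, 39) = 1

Step 1 — x − y = 21 − 39 = -18. Step 2 — v_11(-18) = 0 (factor: -18 = −(11^0 · 18); the sign does not affect v_p). Step 3 — |x − y|_11 = 11^{0} = 1.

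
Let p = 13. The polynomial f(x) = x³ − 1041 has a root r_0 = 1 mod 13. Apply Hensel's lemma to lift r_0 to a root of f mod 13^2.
r_1 = 66 (mod 169)

Hensel: r_{i+1} = r_i − f(r_i)/f′(r_i) mod 13^{i+2}, where f′(x) = 3x². Iterate:
  r_0 = 1 (mod 13)
  r_1 = 66 (mod 169)
Final: r = 66 with f(r) ≡ 0 mod 13^2.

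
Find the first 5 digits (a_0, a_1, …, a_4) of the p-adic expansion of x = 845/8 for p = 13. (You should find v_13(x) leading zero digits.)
(a_0, …, a_4) = (0, 0, 12, 4, 11)

v_13(845/8) = 2, so a_0 = ... = a_1 = 0. Factor out: x = 13^2 · u with u = 5/8 a unit in ℤ_13. Expand u iteratively via a_{v+i} = u_i mod 13, u_{i+1} = (u_i − a_{v+i})/13:
  u_0 = 5/8;  a_2 = 12;  u_1 = (u_0 − 12)/13 = -7/8
  u_1 = -7/8;  a_3 = 4;  u_2 = (u_1 − 4)/13 = -3/8
  u_2 = -3/8;  a_4 = 11;  u_3 = (u_2 − 11)/13 = -7/8
Digits: (0, 0, 12, 4, 11).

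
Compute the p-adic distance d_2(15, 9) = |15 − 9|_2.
d_2(15, 9) = 1/2

Step 1 — x − y = 15 − 9 = 6. Step 2 — v_2(6) = 1 (factor: 6 = (2^1 · 3); the sign does not affect v_p). Step 3 — |x − y|_2 = 2^{-1} = 1/2.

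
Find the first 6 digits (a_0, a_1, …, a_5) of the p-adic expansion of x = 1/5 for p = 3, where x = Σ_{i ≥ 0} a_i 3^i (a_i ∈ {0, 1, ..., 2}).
(a_0, …, a_5) = (2, 0, 1, 2, 1, 0)

v_3(1/5) = 0 (numerator and denominator both coprime to 3), so x ∈ ℤ_3^×. Compute digits iteratively via a_i = x_i mod 3, x_{i+1} = (x_i − a_i)/3, with x_0 = x:
  x_0 = 1/5;  a_0 = 2;  x_1 = (x_0 − 2)/3 = -3/5
  x_1 = -3/5;  a_1 = 0;  x_2 = (x_1 − 0)/3 = -1/5
  x_2 = -1/5;  a_2 = 1;  x_3 = (x_2 − 1)/3 = -2/5
  x_3 = -2/5;  a_3 = 2;  x_4 = (x_3 − 2)/3 = -4/5
  x_4 = -4/5;  a_4 = 1;  x_5 = (x_4 − 1)/3 = -3/5
  x_5 = -3/5;  a_5 = 0;  x_6 = (x_5 − 0)/3 = -1/5
Digits: (2, 0, 1, 2, 1, 0).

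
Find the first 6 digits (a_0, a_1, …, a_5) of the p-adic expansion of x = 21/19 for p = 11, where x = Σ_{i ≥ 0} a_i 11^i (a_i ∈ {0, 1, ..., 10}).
(a_0, …, a_5) = (4, 9, 9, 2, 9, 9)

v_11(21/19) = 0 (numerator and denominator both coprime to 11), so x ∈ ℤ_11^×. Compute digits iteratively via a_i = x_i mod 11, x_{i+1} = (x_i − a_i)/11, with x_0 = x:
  x_0 = 21/19;  a_0 = 4;  x_1 = (x_0 − 4)/11 = -5/19
  x_1 = -5/19;  a_1 = 9;  x_2 = (x_1 − 9)/11 = -16/19
  x_2 = -16/19;  a_2 = 9;  x_3 = (x_2 − 9)/11 = -17/19
  x_3 = -17/19;  a_3 = 2;  x_4 = (x_3 − 2)/11 = -5/19
  x_4 = -5/19;  a_4 = 9;  x_5 = (x_4 − 9)/11 = -16/19
  x_5 = -16/19;  a_5 = 9;  x_6 = (x_5 − 9)/11 = -17/19
Digits: (4, 9, 9, 2, 9, 9).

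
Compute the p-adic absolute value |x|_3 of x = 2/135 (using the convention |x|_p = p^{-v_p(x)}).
|2/135|_3 = 27

Step 1 — compute v_3(x) by factoring powers of 3 out of the numerator and denominator: v_3(2/135) = -3. Step 2 — apply |x|_p = p^{-v_p(x)} = 3^{3} = 27.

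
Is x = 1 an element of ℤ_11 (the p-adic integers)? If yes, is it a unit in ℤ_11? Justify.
x ∈ ℤ_11^× (unit); v_11(x) = 0

ℤ_11 = {x ∈ ℚ_11 : v_11(x) ≥ 0} and ℤ_11^× = {x ∈ ℤ_11 : v_11(x) = 0}. Here v_11(1) = v_11(num) − v_11(den) = 0; compare against these criteria.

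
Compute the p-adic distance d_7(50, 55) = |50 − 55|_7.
d_7(50, 55) = 1

Step 1 — x − y = 50 − 55 = -5. Step 2 — v_7(-5) = 0 (factor: -5 = −(7^0 · 5); the sign does not affect v_p). Step 3 — |x − y|_7 = 7^{0} = 1.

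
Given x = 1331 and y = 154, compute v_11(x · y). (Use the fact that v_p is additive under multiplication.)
v_11(204974) = 4

v_p(x) = 3 (factor: 1331 = 11^3 · 1); v_p(y) = 1 (factor: 154 = 11^1 · 14). Additivity: v_p(xy) = v_p(x) + v_p(y) = 3 + 1 = 4. (Direct check: xy = 204974 = 11^4 · (14).)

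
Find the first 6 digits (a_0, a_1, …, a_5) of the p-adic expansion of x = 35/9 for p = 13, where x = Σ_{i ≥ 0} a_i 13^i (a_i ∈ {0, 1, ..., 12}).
(a_0, …, a_5) = (1, 6, 1, 10, 5, 1)

v_13(35/9) = 0 (numerator and denominator both coprime to 13), so x ∈ ℤ_13^×. Compute digits iteratively via a_i = x_i mod 13, x_{i+1} = (x_i − a_i)/13, with x_0 = x:
  x_0 = 35/9;  a_0 = 1;  x_1 = (x_0 − 1)/13 = 2/9
  x_1 = 2/9;  a_1 = 6;  x_2 = (x_1 − 6)/13 = -4/9
  x_2 = -4/9;  a_2 = 1;  x_3 = (x_2 − 1)/13 = -1/9
  x_3 = -1/9;  a_3 = 10;  x_4 = (x_3 − 10)/13 = -7/9
  x_4 = -7/9;  a_4 = 5;  x_5 = (x_4 − 5)/13 = -4/9
  x_5 = -4/9;  a_5 = 1;  x_6 = (x_5 − 1)/13 = -1/9
Digits: (1, 6, 1, 10, 5, 1).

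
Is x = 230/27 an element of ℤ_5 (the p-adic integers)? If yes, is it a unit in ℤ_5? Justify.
x ∈ ℤ_5 but not a unit; v_5(x) = 1 > 0

ℤ_5 = {x ∈ ℚ_5 : v_5(x) ≥ 0} and ℤ_5^× = {x ∈ ℤ_5 : v_5(x) = 0}. Here v_5(230/27) = v_5(num) − v_5(den) = 1; compare against these criteria.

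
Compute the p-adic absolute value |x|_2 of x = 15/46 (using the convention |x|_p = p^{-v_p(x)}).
|15/46|_2 = 2

Step 1 — compute v_2(x) by factoring powers of 2 out of the numerator and denominator: v_2(15/46) = -1. Step 2 — apply |x|_p = p^{-v_p(x)} = 2^{1} = 2.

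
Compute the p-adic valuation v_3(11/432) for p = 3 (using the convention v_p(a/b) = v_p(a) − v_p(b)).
v_3(11/432) = -3

Factor powers of 3 from the numerator and denominator of the reduced fraction: 11 = 3^0 · 11 and 432 = 3^3 · 16. Apply v_p(a/b) = v_p(a) − v_p(b): v_3(11/432) = 0 − 3 = -3.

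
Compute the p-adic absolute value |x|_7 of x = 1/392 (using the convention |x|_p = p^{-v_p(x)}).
|1/392|_7 = 49

Step 1 — compute v_7(x) by factoring powers of 7 out of the numerator and denominator: v_7(1/392) = -2. Step 2 — apply |x|_p = p^{-v_p(x)} = 7^{2} = 49.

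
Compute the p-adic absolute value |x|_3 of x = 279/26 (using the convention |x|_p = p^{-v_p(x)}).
|279/26|_3 = 1/9

Step 1 — compute v_3(x) by factoring powers of 3 out of the numerator and denominator: v_3(279/26) = 2. Step 2 — apply |x|_p = p^{-v_p(x)} = 3^{-2} = 1/9.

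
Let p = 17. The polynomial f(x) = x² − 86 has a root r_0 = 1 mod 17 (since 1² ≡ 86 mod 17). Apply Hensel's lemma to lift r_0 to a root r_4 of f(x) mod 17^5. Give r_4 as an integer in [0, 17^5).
r_4 = 272426 (mod 1419857)

Hensel's recurrence: r_{i+1} = r_i − f(r_i)·(f′(r_i))^{-1} mod 17^{i+2}, with f′(x) = 2x. Iterate:
  r_0 = 1 (mod 17)
  r_1 = 188 (mod 289)
  r_2 = 2211 (mod 4913)
  r_3 = 21863 (mod 83521)
  r_4 = 272426 (mod 1419857)
Final: r_4 = 272426, and one checks f(r_4) ≡ 0 mod 17^5.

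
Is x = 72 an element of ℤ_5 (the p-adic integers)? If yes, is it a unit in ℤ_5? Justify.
x ∈ ℤ_5^× (unit); v_5(x) = 0

ℤ_5 = {x ∈ ℚ_5 : v_5(x) ≥ 0} and ℤ_5^× = {x ∈ ℤ_5 : v_5(x) = 0}. Here v_5(72) = v_5(num) − v_5(den) = 0; compare against these criteria.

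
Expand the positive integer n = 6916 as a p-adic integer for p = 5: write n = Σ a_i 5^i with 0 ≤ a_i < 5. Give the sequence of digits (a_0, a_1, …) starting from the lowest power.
(a_0, a_1, …) = (1, 3, 1, 0, 1, 2)

Repeated division by 5 gives the digits low-to-high: 6916 = 1 + 3·5^1 + 1·5^2 + 1·5^4 + 2·5^5. Digit sequence: (1, 3, 1, 0, 1, 2).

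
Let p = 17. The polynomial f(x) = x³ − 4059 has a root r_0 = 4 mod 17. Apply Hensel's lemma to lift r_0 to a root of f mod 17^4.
r_3 = 16494 (mod 83521)

Hensel: r_{i+1} = r_i − f(r_i)/f′(r_i) mod 17^{i+2}, where f′(x) = 3x². Iterate:
  r_0 = 4 (mod 17)
  r_1 = 21 (mod 289)
  r_2 = 1755 (mod 4913)
  r_3 = 16494 (mod 83521)
Final: r = 16494 with f(r) ≡ 0 mod 17^4.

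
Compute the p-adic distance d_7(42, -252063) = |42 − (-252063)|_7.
d_7(42, -252063) = 1/16807

Step 1 — x − y = 42 − (-252063) = 252105. Step 2 — v_7(252105) = 5 (factor: 252105 = (7^5 · 15); the sign does not affect v_p). Step 3 — |x − y|_7 = 7^{-5} = 1/16807.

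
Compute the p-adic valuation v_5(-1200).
v_5(-1200) = 2

v_5(n) is the largest exponent k such that 5^k divides n. Factor out: -1200 = -5^2 · 48. (Sign doesn't affect v_p.) So v_5(-1200) = 2.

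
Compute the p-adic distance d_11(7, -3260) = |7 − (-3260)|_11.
d_11(7, -3260) = 1/121

Step 1 — x − y = 7 − (-3260) = 3267. Step 2 — v_11(3267) = 2 (factor: 3267 = (11^2 · 27); the sign does not affect v_p). Step 3 — |x − y|_11 = 11^{-2} = 1/121.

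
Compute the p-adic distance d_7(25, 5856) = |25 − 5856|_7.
d_7(25, 5856) = 1/343

Step 1 — x − y = 25 − 5856 = -5831. Step 2 — v_7(-5831) = 3 (factor: -5831 = −(7^3 · 17); the sign does not affect v_p). Step 3 — |x − y|_7 = 7^{-3} = 1/343.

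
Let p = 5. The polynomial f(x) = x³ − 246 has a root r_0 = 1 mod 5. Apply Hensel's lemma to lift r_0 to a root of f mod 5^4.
r_3 = 566 (mod 625)

Hensel: r_{i+1} = r_i − f(r_i)/f′(r_i) mod 5^{i+2}, where f′(x) = 3x². Iterate:
  r_0 = 1 (mod 5)
  r_1 = 16 (mod 25)
  r_2 = 66 (mod 125)
  r_3 = 566 (mod 625)
Final: r = 566 with f(r) ≡ 0 mod 5^4.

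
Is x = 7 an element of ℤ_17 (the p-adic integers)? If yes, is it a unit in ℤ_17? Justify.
x ∈ ℤ_17^× (unit); v_17(x) = 0

ℤ_17 = {x ∈ ℚ_17 : v_17(x) ≥ 0} and ℤ_17^× = {x ∈ ℤ_17 : v_17(x) = 0}. Here v_17(7) = v_17(num) − v_17(den) = 0; compare against these criteria.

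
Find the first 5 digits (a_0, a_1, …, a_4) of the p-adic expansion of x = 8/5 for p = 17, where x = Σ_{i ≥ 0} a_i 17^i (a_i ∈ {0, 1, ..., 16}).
(a_0, …, a_4) = (5, 10, 13, 6, 3)

v_17(8/5) = 0 (numerator and denominator both coprime to 17), so x ∈ ℤ_17^×. Compute digits iteratively via a_i = x_i mod 17, x_{i+1} = (x_i − a_i)/17, with x_0 = x:
  x_0 = 8/5;  a_0 = 5;  x_1 = (x_0 − 5)/17 = -1/5
  x_1 = -1/5;  a_1 = 10;  x_2 = (x_1 − 10)/17 = -3/5
  x_2 = -3/5;  a_2 = 13;  x_3 = (x_2 − 13)/17 = -4/5
  x_3 = -4/5;  a_3 = 6;  x_4 = (x_3 − 6)/17 = -2/5
  x_4 = -2/5;  a_4 = 3;  x_5 = (x_4 − 3)/17 = -1/5
Digits: (5, 10, 13, 6, 3).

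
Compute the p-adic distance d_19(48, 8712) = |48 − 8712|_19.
d_19(48, 8712) = 1/361

Step 1 — x − y = 48 − 8712 = -8664. Step 2 — v_19(-8664) = 2 (factor: -8664 = −(19^2 · 24); the sign does not affect v_p). Step 3 — |x − y|_19 = 19^{-2} = 1/361.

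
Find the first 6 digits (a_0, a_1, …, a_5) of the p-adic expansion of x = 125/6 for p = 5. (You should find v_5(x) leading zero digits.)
(a_0, …, a_5) = (0, 0, 0, 1, 4, 0)

v_5(125/6) = 3, so a_0 = ... = a_2 = 0. Factor out: x = 5^3 · u with u = 1/6 a unit in ℤ_5. Expand u iteratively via a_{v+i} = u_i mod 5, u_{i+1} = (u_i − a_{v+i})/5:
  u_0 = 1/6;  a_3 = 1;  u_1 = (u_0 − 1)/5 = -1/6
  u_1 = -1/6;  a_4 = 4;  u_2 = (u_1 − 4)/5 = -5/6
  u_2 = -5/6;  a_5 = 0;  u_3 = (u_2 − 0)/5 = -1/6
Digits: (0, 0, 0, 1, 4, 0).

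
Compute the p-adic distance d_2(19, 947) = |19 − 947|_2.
d_2(19, 947) = 1/32

Step 1 — x − y = 19 − 947 = -928. Step 2 — v_2(-928) = 5 (factor: -928 = −(2^5 · 29); the sign does not affect v_p). Step 3 — |x − y|_2 = 2^{-5} = 1/32.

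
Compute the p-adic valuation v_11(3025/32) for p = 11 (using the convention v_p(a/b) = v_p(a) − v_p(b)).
v_11(3025/32) = 2

Factor powers of 11 from the numerator and denominator of the reduced fraction: 3025 = 11^2 · 25 and 32 = 11^0 · 32. Apply v_p(a/b) = v_p(a) − v_p(b): v_11(3025/32) = 2 − 0 = 2.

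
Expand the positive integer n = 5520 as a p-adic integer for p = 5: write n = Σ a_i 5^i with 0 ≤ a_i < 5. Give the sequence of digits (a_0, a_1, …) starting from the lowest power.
(a_0, a_1, …) = (0, 4, 0, 4, 3, 1)

Repeated division by 5 gives the digits low-to-high: 5520 = 4·5^1 + 4·5^3 + 3·5^4 + 1·5^5. Digit sequence: (0, 4, 0, 4, 3, 1).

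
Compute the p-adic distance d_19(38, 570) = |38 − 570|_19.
d_19(38, 570) = 1/19

Step 1 — x − y = 38 − 570 = -532. Step 2 — v_19(-532) = 1 (factor: -532 = −(19^1 · 28); the sign does not affect v_p). Step 3 — |x − y|_19 = 19^{-1} = 1/19.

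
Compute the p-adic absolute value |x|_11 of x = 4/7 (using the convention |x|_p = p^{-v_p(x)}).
|4/7|_11 = 1

Step 1 — compute v_11(x) by factoring powers of 11 out of the numerator and denominator: v_11(4/7) = 0. Step 2 — apply |x|_p = p^{-v_p(x)} = 11^{0} = 1.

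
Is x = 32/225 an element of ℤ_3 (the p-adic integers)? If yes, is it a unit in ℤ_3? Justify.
x ∉ ℤ_3 (v_3(x) = -2 < 0)

ℤ_3 = {x ∈ ℚ_3 : v_3(x) ≥ 0} and ℤ_3^× = {x ∈ ℤ_3 : v_3(x) = 0}. Here v_3(32/225) = v_3(num) − v_3(den) = -2; compare against these criteria.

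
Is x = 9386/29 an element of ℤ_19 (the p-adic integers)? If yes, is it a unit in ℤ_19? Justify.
x ∈ ℤ_19 but not a unit; v_19(x) = 2 > 0

ℤ_19 = {x ∈ ℚ_19 : v_19(x) ≥ 0} and ℤ_19^× = {x ∈ ℤ_19 : v_19(x) = 0}. Here v_19(9386/29) = v_19(num) − v_19(den) = 2; compare against these criteria.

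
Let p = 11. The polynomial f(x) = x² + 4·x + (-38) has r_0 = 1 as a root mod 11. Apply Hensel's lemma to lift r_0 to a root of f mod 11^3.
r_2 = 1277 (mod 1331)

Hensel: r_{i+1} = r_i − f(r_i)·(f′(r_i))^{-1} mod 11^{i+2}, f′(x) = 2x + 4. Iterate:
  r_0 = 1 (mod 11)
  r_1 = 67 (mod 121)
  r_2 = 1277 (mod 1331)
Final: r = 1277 satisfies f(r) ≡ 0 mod 11^3.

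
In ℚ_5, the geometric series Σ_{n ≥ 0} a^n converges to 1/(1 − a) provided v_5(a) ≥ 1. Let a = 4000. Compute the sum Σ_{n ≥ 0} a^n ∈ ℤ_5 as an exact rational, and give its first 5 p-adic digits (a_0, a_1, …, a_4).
Σ a^n = 1/(1 − a) = -1/3999;  first 5 digits = (1, 0, 0, 2, 1)

v_5(a) = 3 ≥ 1, so the series converges in ℤ_5 to 1/(1 − a) = 1/(1 − 4000) = -1/3999. Expand this rational in ℤ_5: compute digits iteratively via d_i = x_i mod 5, x_{i+1} = (x_i − d_i)/5. The first 5 digits are (1, 0, 0, 2, 1).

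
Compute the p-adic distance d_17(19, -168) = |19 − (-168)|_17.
d_17(19, -168) = 1/17

Step 1 — x − y = 19 − (-168) = 187. Step 2 — v_17(187) = 1 (factor: 187 = (17^1 · 11); the sign does not affect v_p). Step 3 — |x − y|_17 = 17^{-1} = 1/17.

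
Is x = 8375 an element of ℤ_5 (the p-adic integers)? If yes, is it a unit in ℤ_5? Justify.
x ∈ ℤ_5 but not a unit; v_5(x) = 3 > 0

ℤ_5 = {x ∈ ℚ_5 : v_5(x) ≥ 0} and ℤ_5^× = {x ∈ ℤ_5 : v_5(x) = 0}. Here v_5(8375) = v_5(num) − v_5(den) = 3; compare against these criteria.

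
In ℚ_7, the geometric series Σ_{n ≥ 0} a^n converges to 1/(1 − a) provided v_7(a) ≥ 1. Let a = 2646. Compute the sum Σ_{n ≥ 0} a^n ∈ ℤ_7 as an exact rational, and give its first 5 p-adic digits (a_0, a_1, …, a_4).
Σ a^n = 1/(1 − a) = -1/2645;  first 5 digits = (1, 0, 5, 0, 5)

v_7(a) = 2 ≥ 1, so the series converges in ℤ_7 to 1/(1 − a) = 1/(1 − 2646) = -1/2645. Expand this rational in ℤ_7: compute digits iteratively via d_i = x_i mod 7, x_{i+1} = (x_i − d_i)/7. The first 5 digits are (1, 0, 5, 0, 5).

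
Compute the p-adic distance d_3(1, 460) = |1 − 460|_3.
d_3(1, 460) = 1/27

Step 1 — x − y = 1 − 460 = -459. Step 2 — v_3(-459) = 3 (factor: -459 = −(3^3 · 17); the sign does not affect v_p). Step 3 — |x − y|_3 = 3^{-3} = 1/27.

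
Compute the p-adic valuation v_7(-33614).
v_7(-33614) = 5

v_7(n) is the largest exponent k such that 7^k divides n. Factor out: -33614 = -7^5 · 2. (Sign doesn't affect v_p.) So v_7(-33614) = 5.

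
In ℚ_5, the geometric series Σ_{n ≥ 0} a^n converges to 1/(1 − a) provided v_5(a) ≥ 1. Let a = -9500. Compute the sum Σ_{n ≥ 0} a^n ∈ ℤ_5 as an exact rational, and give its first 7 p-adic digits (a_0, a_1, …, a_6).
Σ a^n = 1/(1 − a) = 1/9501;  first 7 digits = (1, 0, 0, 4, 4, 1, 0)

v_5(a) = 3 ≥ 1, so the series converges in ℤ_5 to 1/(1 − a) = 1/(1 − (-9500)) = 1/9501. Expand this rational in ℤ_5: compute digits iteratively via d_i = x_i mod 5, x_{i+1} = (x_i − d_i)/5. The first 7 digits are (1, 0, 0, 4, 4, 1, 0).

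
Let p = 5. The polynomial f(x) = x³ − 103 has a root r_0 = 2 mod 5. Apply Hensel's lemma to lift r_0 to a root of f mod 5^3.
r_2 = 12 (mod 125)

Hensel: r_{i+1} = r_i − f(r_i)/f′(r_i) mod 5^{i+2}, where f′(x) = 3x². Iterate:
  r_0 = 2 (mod 5)
  r_1 = 12 (mod 25)
  r_2 = 12 (mod 125)
Final: r = 12 with f(r) ≡ 0 mod 5^3.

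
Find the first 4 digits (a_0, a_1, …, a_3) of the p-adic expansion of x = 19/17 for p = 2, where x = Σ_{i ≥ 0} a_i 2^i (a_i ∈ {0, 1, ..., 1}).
(a_0, …, a_3) = (1, 1, 0, 0)

v_2(19/17) = 0 (numerator and denominator both coprime to 2), so x ∈ ℤ_2^×. Compute digits iteratively via a_i = x_i mod 2, x_{i+1} = (x_i − a_i)/2, with x_0 = x:
  x_0 = 19/17;  a_0 = 1;  x_1 = (x_0 − 1)/2 = 1/17
  x_1 = 1/17;  a_1 = 1;  x_2 = (x_1 − 1)/2 = -8/17
  x_2 = -8/17;  a_2 = 0;  x_3 = (x_2 − 0)/2 = -4/17
  x_3 = -4/17;  a_3 = 0;  x_4 = (x_3 − 0)/2 = -2/17
Digits: (1, 1, 0, 0).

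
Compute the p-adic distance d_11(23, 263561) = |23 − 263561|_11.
d_11(23, 263561) = 1/14641

Step 1 — x − y = 23 − 263561 = -263538. Step 2 — v_11(-263538) = 4 (factor: -263538 = −(11^4 · 18); the sign does not affect v_p). Step 3 — |x − y|_11 = 11^{-4} = 1/14641.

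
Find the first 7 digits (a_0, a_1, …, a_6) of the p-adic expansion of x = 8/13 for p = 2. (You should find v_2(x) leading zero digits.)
(a_0, …, a_6) = (0, 0, 0, 1, 0, 1, 0)

v_2(8/13) = 3, so a_0 = ... = a_2 = 0. Factor out: x = 2^3 · u with u = 1/13 a unit in ℤ_2. Expand u iteratively via a_{v+i} = u_i mod 2, u_{i+1} = (u_i − a_{v+i})/2:
  u_0 = 1/13;  a_3 = 1;  u_1 = (u_0 − 1)/2 = -6/13
  u_1 = -6/13;  a_4 = 0;  u_2 = (u_1 − 0)/2 = -3/13
  u_2 = -3/13;  a_5 = 1;  u_3 = (u_2 − 1)/2 = -8/13
  u_3 = -8/13;  a_6 = 0;  u_4 = (u_3 − 0)/2 = -4/13
Digits: (0, 0, 0, 1, 0, 1, 0).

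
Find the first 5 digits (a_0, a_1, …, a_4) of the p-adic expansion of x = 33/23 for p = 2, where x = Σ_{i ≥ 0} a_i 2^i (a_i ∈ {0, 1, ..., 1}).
(a_0, …, a_4) = (1, 1, 1, 0, 0)

v_2(33/23) = 0 (numerator and denominator both coprime to 2), so x ∈ ℤ_2^×. Compute digits iteratively via a_i = x_i mod 2, x_{i+1} = (x_i − a_i)/2, with x_0 = x:
  x_0 = 33/23;  a_0 = 1;  x_1 = (x_0 − 1)/2 = 5/23
  x_1 = 5/23;  a_1 = 1;  x_2 = (x_1 − 1)/2 = -9/23
  x_2 = -9/23;  a_2 = 1;  x_3 = (x_2 − 1)/2 = -16/23
  x_3 = -16/23;  a_3 = 0;  x_4 = (x_3 − 0)/2 = -8/23
  x_4 = -8/23;  a_4 = 0;  x_5 = (x_4 − 0)/2 = -4/23
Digits: (1, 1, 1, 0, 0).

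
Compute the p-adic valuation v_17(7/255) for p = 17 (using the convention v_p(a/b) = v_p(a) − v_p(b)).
v_17(7/255) = -1

Factor powers of 17 from the numerator and denominator of the reduced fraction: 7 = 17^0 · 7 and 255 = 17^1 · 15. Apply v_p(a/b) = v_p(a) − v_p(b): v_17(7/255) = 0 − 1 = -1.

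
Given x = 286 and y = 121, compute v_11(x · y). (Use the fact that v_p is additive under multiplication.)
v_11(34606) = 3

v_p(x) = 1 (factor: 286 = 11^1 · 26); v_p(y) = 2 (factor: 121 = 11^2 · 1). Additivity: v_p(xy) = v_p(x) + v_p(y) = 1 + 2 = 3. (Direct check: xy = 34606 = 11^3 · (26).)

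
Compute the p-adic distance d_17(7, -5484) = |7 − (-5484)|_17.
d_17(7, -5484) = 1/289

Step 1 — x − y = 7 − (-5484) = 5491. Step 2 — v_17(5491) = 2 (factor: 5491 = (17^2 · 19); the sign does not affect v_p). Step 3 — |x − y|_17 = 17^{-2} = 1/289.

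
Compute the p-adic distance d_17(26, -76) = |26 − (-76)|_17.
d_17(26, -76) = 1/17

Step 1 — x − y = 26 − (-76) = 102. Step 2 — v_17(102) = 1 (factor: 102 = (17^1 · 6); the sign does not affect v_p). Step 3 — |x − y|_17 = 17^{-1} = 1/17.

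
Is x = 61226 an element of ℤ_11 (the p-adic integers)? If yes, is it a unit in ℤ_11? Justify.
x ∈ ℤ_11 but not a unit; v_11(x) = 3 > 0

ℤ_11 = {x ∈ ℚ_11 : v_11(x) ≥ 0} and ℤ_11^× = {x ∈ ℤ_11 : v_11(x) = 0}. Here v_11(61226) = v_11(num) − v_11(den) = 3; compare against these criteria.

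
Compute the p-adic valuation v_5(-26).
v_5(-26) = 0

v_5(n) is the largest exponent k such that 5^k divides n. Factor out: -26 = -5^0 · 26. (Sign doesn't affect v_p.) So v_5(-26) = 0.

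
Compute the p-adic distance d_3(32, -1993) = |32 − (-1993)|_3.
d_3(32, -1993) = 1/81

Step 1 — x − y = 32 − (-1993) = 2025. Step 2 — v_3(2025) = 4 (factor: 2025 = (3^4 · 25); the sign does not affect v_p). Step 3 — |x − y|_3 = 3^{-4} = 1/81.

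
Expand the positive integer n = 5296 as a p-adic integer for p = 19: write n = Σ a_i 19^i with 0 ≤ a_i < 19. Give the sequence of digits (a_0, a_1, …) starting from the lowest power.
(a_0, a_1, …) = (14, 12, 14)

Repeated division by 19 gives the digits low-to-high: 5296 = 14 + 12·19^1 + 14·19^2. Digit sequence: (14, 12, 14).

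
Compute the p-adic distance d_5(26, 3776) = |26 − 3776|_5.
d_5(26, 3776) = 1/625

Step 1 — x − y = 26 − 3776 = -3750. Step 2 — v_5(-3750) = 4 (factor: -3750 = −(5^4 · 6); the sign does not affect v_p). Step 3 — |x − y|_5 = 5^{-4} = 1/625.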